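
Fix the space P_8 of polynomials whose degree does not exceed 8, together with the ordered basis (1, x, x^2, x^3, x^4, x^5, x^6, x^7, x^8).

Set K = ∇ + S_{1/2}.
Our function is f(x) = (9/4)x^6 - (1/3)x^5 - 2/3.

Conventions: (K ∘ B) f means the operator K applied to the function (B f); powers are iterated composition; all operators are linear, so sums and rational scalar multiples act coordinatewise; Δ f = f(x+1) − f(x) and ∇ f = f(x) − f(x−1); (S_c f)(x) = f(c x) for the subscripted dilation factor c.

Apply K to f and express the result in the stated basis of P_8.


the image equals g(x) = (9/256)x^6 + (1295/96)x^5 - (425/12)x^4 + (145/3)x^3 - (445/12)x^2 + (91/6)x - 13/4

∇ f = (27/2)x^5 - (425/12)x^4 + (145/3)x^3 - (445/12)x^2 + (91/6)x - 31/12
S_{1/2} f = (9/256)x^6 - (1/96)x^5 - 2/3
(∇ + S_{1/2}) f = (9/256)x^6 + (1295/96)x^5 - (425/12)x^4 + (145/3)x^3 - (445/12)x^2 + (91/6)x - 13/4


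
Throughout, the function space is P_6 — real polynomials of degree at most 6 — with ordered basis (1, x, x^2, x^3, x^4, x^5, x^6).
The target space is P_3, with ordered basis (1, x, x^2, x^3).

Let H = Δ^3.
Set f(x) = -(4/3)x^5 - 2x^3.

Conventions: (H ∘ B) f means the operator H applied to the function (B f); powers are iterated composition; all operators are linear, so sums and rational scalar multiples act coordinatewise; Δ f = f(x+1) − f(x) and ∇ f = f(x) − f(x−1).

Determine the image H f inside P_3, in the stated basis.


Δ f = -(20/3)x^4 - (40/3)x^3 - (58/3)x^2 - (38/3)x - 10/3
Δ Δ f = -(80/3)x^3 - 80x^2 - (316/3)x - 52
Δ Δ Δ f = -80x^2 - 240x - 212

g(x) = -80x^2 - 240x - 212


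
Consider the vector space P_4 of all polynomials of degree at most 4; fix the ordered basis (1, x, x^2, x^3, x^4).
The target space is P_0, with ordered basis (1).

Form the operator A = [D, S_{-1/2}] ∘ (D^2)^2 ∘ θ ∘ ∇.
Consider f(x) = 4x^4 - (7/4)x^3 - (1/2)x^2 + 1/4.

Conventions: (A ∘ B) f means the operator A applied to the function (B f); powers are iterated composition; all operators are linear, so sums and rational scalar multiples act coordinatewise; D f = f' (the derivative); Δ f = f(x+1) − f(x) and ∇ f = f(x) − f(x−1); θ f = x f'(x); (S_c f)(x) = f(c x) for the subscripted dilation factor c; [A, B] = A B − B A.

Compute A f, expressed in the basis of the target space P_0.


∇ f = 16x^3 - (117/4)x^2 + (81/4)x - 21/4
θ ∇ f = 48x^3 - (117/2)x^2 + (81/4)x
D (θ ∘ ∇) f = 144x^2 - 117x + 81/4
D D (θ ∘ ∇) f = 288x - 117
D D^2 (θ ∘ ∇) f = 288
D D D^2 (θ ∘ ∇) f = 0
S_{-1/2} (D^2)^2 (θ ∘ ∇) f = 0
D S_{-1/2} (D^2)^2 (θ ∘ ∇) f = 0
D (D^2)^2 (θ ∘ ∇) f = 0
S_{-1/2} D (D^2)^2 (θ ∘ ∇) f = 0
[D, S_{-1/2}] (D^2)^2 (θ ∘ ∇) f = 0

g(x) = 0


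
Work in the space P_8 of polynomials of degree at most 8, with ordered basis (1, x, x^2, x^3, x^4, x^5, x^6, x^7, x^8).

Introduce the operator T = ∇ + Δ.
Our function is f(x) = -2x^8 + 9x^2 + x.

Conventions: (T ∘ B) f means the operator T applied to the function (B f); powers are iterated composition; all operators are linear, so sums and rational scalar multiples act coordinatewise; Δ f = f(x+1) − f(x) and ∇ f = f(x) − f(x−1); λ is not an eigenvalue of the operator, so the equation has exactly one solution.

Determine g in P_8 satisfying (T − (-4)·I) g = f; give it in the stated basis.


write g with unknown coordinates in the stated basis and equate coefficients in (T − (-4)·I) g = f
solving from the highest basis element down gives g = -(1/2)x^8 + 2x^7 - 7x^6 + 35x^5 - (245/2)x^4 + 329x^3 - (2749/4)x^2 + (1911/2)x - 2643/4
check: T g = -8x^7 + 28x^6 - 140x^5 + 490x^4 - 1316x^3 + 2758x^2 - 3821x + 2643
so T g − (-4)·g = -2x^8 + 9x^2 + x = f ✓

the image equals g(x) = -(1/2)x^8 + 2x^7 - 7x^6 + 35x^5 - (245/2)x^4 + 329x^3 - (2749/4)x^2 + (1911/2)x - 2643/4


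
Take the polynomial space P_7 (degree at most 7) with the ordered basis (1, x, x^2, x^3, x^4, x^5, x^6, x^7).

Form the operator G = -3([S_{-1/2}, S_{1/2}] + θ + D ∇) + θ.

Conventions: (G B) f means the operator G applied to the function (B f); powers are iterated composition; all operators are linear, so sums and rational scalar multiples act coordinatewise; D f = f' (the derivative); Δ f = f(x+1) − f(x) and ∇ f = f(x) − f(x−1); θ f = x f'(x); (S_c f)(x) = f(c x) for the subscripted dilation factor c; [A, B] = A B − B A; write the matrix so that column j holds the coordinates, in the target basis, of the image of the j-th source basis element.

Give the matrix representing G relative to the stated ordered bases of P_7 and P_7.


the matrix is [[0, 0, -6, 9, -12, 15, -18, 21]; [0, -2, 0, -18, 36, -60, 90, -126]; [0, 0, -4, 0, -36, 90, -180, 315]; [0, 0, 0, -6, 0, -60, 180, -420]; [0, 0, 0, 0, -8, 0, -90, 315]; [0, 0, 0, 0, 0, -10, 0, -126]; [0, 0, 0, 0, 0, 0, -12, 0]; [0, 0, 0, 0, 0, 0, 0, -14]] (rows listed top to bottom)

image of 1: 0
image of x: -2x
image of x^2: -4x^2 - 6
image of x^3: -6x^3 - 18x + 9
image of x^4: -8x^4 - 36x^2 + 36x - 12
image of x^5: -10x^5 - 60x^3 + 90x^2 - 60x + 15
image of x^6: -12x^6 - 90x^4 + 180x^3 - 180x^2 + 90x - 18
image of x^7: -14x^7 - 126x^5 + 315x^4 - 420x^3 + 315x^2 - 126x + 21
each image's coordinates form column j of the matrix


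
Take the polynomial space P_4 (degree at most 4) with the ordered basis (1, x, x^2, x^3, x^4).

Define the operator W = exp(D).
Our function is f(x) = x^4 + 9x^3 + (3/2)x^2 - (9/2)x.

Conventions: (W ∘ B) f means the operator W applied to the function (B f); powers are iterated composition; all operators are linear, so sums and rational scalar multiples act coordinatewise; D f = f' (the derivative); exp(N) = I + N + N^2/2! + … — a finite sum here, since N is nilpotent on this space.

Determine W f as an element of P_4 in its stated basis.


the image equals g(x) = x^4 + 13x^3 + (69/2)x^2 + (59/2)x + 7

order-1 term: 4x^3 + 27x^2 + 3x - 9/2
order-2 term: 6x^2 + 27x + 3/2
order-3 term: 4x + 9
order-4 term: 1
the series for exp(D) f terminates at order 4
exp(D) f = x^4 + 13x^3 + (69/2)x^2 + (59/2)x + 7


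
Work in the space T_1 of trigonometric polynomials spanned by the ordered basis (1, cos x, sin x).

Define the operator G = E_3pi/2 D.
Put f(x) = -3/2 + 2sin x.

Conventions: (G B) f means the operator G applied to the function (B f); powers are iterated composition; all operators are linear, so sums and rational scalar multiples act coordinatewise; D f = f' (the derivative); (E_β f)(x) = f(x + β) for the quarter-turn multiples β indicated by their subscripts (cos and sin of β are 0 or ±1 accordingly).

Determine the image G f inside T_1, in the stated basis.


D f = 2cos x
E_3pi/2 D f = 2sin x

the image equals g(x) = 2sin x


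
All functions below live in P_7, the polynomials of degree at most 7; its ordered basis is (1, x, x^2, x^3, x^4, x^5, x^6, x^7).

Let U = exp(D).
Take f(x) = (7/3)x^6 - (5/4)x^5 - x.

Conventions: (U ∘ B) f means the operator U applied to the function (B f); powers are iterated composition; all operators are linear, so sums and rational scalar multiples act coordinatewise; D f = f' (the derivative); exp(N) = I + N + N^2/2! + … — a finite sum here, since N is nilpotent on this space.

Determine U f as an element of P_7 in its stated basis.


order-1 term: 14x^5 - (25/4)x^4 - 1
order-2 term: 35x^4 - (25/2)x^3
order-3 term: (140/3)x^3 - (25/2)x^2
order-4 term: 35x^2 - (25/4)x
order-5 term: 14x - 5/4
order-6 term: 7/3
the series for exp(D) f terminates at order 6
exp(D) f = (7/3)x^6 + (51/4)x^5 + (115/4)x^4 + (205/6)x^3 + (45/2)x^2 + (27/4)x + 1/12

the image equals g(x) = (7/3)x^6 + (51/4)x^5 + (115/4)x^4 + (205/6)x^3 + (45/2)x^2 + (27/4)x + 1/12


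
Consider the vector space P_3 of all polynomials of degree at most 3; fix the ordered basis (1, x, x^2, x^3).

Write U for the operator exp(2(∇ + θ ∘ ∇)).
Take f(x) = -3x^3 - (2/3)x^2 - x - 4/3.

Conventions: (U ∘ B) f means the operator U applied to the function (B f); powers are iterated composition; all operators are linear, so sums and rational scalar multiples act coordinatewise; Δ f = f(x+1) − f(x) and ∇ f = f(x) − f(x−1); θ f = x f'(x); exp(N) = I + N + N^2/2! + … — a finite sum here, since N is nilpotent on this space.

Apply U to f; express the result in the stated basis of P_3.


the image equals g(x) = -3x^3 - (164/3)x^2 - (559/3)x - 202/3

order-1 term: -54x^2 + (92/3)x - 20/3
order-2 term: -216x + 254/3
order-3 term: -144
the series for exp(2(∇ + θ ∘ ∇)) f terminates at order 3
exp(2(∇ + θ ∘ ∇)) f = -3x^3 - (164/3)x^2 - (559/3)x - 202/3


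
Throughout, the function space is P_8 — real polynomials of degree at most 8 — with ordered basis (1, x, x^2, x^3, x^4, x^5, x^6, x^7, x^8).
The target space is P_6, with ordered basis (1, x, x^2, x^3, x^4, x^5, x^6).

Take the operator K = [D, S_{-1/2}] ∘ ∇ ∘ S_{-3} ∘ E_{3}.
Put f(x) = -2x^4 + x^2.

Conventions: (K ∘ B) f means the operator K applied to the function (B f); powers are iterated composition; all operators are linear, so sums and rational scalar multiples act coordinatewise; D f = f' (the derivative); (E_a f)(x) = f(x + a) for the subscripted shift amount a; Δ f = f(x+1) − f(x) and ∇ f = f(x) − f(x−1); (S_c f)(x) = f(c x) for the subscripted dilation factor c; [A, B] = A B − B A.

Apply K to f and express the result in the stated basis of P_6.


E_{3} f = -2x^4 - 24x^3 - 107x^2 - 210x - 153
S_{-3} E_{3} f = -162x^4 + 648x^3 - 963x^2 + 630x - 153
∇ S_{-3} E_{3} f = -648x^3 + 2916x^2 - 4518x + 2403
S_{-1/2} (∇ ∘ S_{-3}) E_{3} f = 81x^3 + 729x^2 + 2259x + 2403
D S_{-1/2} (∇ ∘ S_{-3}) E_{3} f = 243x^2 + 1458x + 2259
D (∇ ∘ S_{-3}) E_{3} f = -1944x^2 + 5832x - 4518
S_{-1/2} D (∇ ∘ S_{-3}) E_{3} f = -486x^2 - 2916x - 4518
[D, S_{-1/2}] (∇ ∘ S_{-3}) E_{3} f = 729x^2 + 4374x + 6777

the result is g(x) = 729x^2 + 4374x + 6777


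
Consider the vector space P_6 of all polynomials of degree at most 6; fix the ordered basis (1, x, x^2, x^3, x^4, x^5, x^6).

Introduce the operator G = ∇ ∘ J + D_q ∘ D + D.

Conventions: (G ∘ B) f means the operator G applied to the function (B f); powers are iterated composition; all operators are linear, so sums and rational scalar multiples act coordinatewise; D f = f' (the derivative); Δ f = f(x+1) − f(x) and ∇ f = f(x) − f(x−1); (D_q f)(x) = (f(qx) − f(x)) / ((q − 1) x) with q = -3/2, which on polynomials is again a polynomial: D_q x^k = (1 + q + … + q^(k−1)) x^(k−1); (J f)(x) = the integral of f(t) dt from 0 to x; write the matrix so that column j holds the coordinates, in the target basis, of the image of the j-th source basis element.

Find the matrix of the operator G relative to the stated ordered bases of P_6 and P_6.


image of 1: 1
image of x: x + 1/2
image of x^2: x^2 + x + 7/3
image of x^3: x^3 + (3/2)x^2 - (1/2)x - 1/4
image of x^4: x^4 + 2x^3 + 9x^2 - x + 1/5
image of x^5: x^5 + (5/2)x^4 - (115/24)x^3 - (5/2)x^2 + x - 1/6
image of x^6: x^6 + 3x^5 + (205/8)x^4 - 5x^3 + 3x^2 - x + 1/7
each image's coordinates form column j of the matrix

the matrix is [[1, 1/2, 7/3, -1/4, 1/5, -1/6, 1/7]; [0, 1, 1, -1/2, -1, 1, -1]; [0, 0, 1, 3/2, 9, -5/2, 3]; [0, 0, 0, 1, 2, -115/24, -5]; [0, 0, 0, 0, 1, 5/2, 205/8]; [0, 0, 0, 0, 0, 1, 3]; [0, 0, 0, 0, 0, 0, 1]] (rows listed top to bottom)


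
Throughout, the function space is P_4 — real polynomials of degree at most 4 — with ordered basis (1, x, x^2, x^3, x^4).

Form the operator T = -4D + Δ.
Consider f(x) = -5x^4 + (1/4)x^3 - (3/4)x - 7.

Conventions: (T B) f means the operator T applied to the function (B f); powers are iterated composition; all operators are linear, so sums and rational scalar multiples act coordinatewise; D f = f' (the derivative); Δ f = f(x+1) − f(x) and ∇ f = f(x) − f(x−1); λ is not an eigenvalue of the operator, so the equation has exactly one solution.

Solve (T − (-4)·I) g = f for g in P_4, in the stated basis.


write g with unknown coordinates in the stated basis and equate coefficients in (T − (-4)·I) g = f
solving from the highest basis element down gives g = -(5/4)x^4 - (59/16)x^3 - (411/64)x^2 - (743/128)x - 1671/512
check: T g = 15x^3 + (411/16)x^2 + (719/32)x + 775/128
so T g − (-4)·g = -5x^4 + (1/4)x^3 - (3/4)x - 7 = f ✓

g(x) = -(5/4)x^4 - (59/16)x^3 - (411/64)x^2 - (743/128)x - 1671/512


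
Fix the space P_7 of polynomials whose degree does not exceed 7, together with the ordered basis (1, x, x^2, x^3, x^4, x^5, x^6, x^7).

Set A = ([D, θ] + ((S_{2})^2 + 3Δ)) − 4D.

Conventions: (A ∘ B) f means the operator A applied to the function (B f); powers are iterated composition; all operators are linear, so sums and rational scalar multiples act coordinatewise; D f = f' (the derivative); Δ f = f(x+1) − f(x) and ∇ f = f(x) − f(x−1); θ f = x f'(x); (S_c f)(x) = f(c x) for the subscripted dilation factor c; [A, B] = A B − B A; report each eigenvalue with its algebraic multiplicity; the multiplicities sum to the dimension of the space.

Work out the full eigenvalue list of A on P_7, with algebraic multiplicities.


image of 1: 1
image of x: 4x
image of x^2: 16x^2 + 3
image of x^3: 64x^3 + 9x + 3
image of x^4: 256x^4 + 18x^2 + 12x + 3
image of x^5: 1024x^5 + 30x^3 + 30x^2 + 15x + 3
image of x^6: 4096x^6 + 45x^4 + 60x^3 + 45x^2 + 18x + 3
image of x^7: 16384x^7 + 63x^5 + 105x^4 + 105x^3 + 63x^2 + 21x + 3
the matrix is upper triangular; its diagonal is (1, 4, 16, 64, 256, 1024, 4096, 16384)
for a triangular matrix the eigenvalues are the diagonal entries, with algebraic multiplicity their repetition count

λ = 1 (multiplicity 1), λ = 4 (multiplicity 1), λ = 16 (multiplicity 1), λ = 64 (multiplicity 1), λ = 256 (multiplicity 1), λ = 1024 (multiplicity 1), λ = 4096 (multiplicity 1), λ = 16384 (multiplicity 1)


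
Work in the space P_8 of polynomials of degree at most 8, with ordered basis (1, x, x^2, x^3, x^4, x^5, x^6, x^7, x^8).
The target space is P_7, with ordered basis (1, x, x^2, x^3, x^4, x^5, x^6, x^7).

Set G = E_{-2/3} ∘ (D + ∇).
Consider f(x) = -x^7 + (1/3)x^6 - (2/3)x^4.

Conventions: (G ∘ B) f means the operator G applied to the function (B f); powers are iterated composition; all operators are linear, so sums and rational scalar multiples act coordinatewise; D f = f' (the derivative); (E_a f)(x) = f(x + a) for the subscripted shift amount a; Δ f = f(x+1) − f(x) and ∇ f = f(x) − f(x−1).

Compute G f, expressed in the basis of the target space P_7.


D f = -7x^6 + 2x^5 - (8/3)x^3
∇ f = -7x^6 + 23x^5 - 40x^4 + 39x^3 - 22x^2 + (19/3)x - 2/3
(D + ∇) f = -14x^6 + 25x^5 - 40x^4 + (109/3)x^3 - 22x^2 + (19/3)x - 2/3
E_{-2/3} (D + ∇) f = -14x^6 + 81x^5 - (650/3)x^4 + (9101/27)x^3 - (2852/9)x^2 + (13549/81)x - 27596/729

the image equals g(x) = -14x^6 + 81x^5 - (650/3)x^4 + (9101/27)x^3 - (2852/9)x^2 + (13549/81)x - 27596/729


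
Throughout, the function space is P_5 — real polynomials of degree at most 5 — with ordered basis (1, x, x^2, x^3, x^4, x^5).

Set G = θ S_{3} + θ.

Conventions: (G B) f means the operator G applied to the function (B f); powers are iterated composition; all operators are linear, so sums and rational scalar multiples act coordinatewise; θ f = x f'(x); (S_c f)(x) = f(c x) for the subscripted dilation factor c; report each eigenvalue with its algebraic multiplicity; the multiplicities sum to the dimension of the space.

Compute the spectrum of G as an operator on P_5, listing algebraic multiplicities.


λ = 0 (multiplicity 1), λ = 4 (multiplicity 1), λ = 20 (multiplicity 1), λ = 84 (multiplicity 1), λ = 328 (multiplicity 1), λ = 1220 (multiplicity 1)

image of 1: 0
image of x: 4x
image of x^2: 20x^2
image of x^3: 84x^3
image of x^4: 328x^4
image of x^5: 1220x^5
the matrix is upper triangular; its diagonal is (0, 4, 20, 84, 328, 1220)
for a triangular matrix the eigenvalues are the diagonal entries, with algebraic multiplicity their repetition count


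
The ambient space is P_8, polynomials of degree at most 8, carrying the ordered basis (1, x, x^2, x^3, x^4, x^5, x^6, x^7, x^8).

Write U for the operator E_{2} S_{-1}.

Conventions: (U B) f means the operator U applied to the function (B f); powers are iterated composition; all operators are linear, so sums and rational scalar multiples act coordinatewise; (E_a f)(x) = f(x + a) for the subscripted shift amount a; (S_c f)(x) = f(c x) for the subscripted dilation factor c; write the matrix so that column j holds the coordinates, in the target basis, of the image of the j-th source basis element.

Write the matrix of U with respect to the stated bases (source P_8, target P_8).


image of 1: 1
image of x: -x - 2
image of x^2: x^2 + 4x + 4
image of x^3: -x^3 - 6x^2 - 12x - 8
image of x^4: x^4 + 8x^3 + 24x^2 + 32x + 16
image of x^5: -x^5 - 10x^4 - 40x^3 - 80x^2 - 80x - 32
image of x^6: x^6 + 12x^5 + 60x^4 + 160x^3 + 240x^2 + 192x + 64
image of x^7: -x^7 - 14x^6 - 84x^5 - 280x^4 - 560x^3 - 672x^2 - 448x - 128
image of x^8: x^8 + 16x^7 + 112x^6 + 448x^5 + 1120x^4 + 1792x^3 + 1792x^2 + 1024x + 256
each image's coordinates form column j of the matrix

the matrix is [[1, -2, 4, -8, 16, -32, 64, -128, 256]; [0, -1, 4, -12, 32, -80, 192, -448, 1024]; [0, 0, 1, -6, 24, -80, 240, -672, 1792]; [0, 0, 0, -1, 8, -40, 160, -560, 1792]; [0, 0, 0, 0, 1, -10, 60, -280, 1120]; [0, 0, 0, 0, 0, -1, 12, -84, 448]; [0, 0, 0, 0, 0, 0, 1, -14, 112]; [0, 0, 0, 0, 0, 0, 0, -1, 16]; [0, 0, 0, 0, 0, 0, 0, 0, 1]] (rows listed top to bottom)


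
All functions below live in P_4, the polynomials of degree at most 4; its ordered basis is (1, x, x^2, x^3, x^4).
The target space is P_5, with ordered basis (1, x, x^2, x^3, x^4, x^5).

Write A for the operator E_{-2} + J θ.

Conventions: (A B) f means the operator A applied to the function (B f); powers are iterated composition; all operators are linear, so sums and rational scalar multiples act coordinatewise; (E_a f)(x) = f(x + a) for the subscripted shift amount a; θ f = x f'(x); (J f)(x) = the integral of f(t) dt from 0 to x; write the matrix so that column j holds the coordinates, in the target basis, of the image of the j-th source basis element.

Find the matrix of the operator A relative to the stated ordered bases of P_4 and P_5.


the matrix is [[1, -2, 4, -8, 16]; [0, 1, -4, 12, -32]; [0, 1/2, 1, -6, 24]; [0, 0, 2/3, 1, -8]; [0, 0, 0, 3/4, 1]; [0, 0, 0, 0, 4/5]] (rows listed top to bottom)

image of 1: 1
image of x: (1/2)x^2 + x - 2
image of x^2: (2/3)x^3 + x^2 - 4x + 4
image of x^3: (3/4)x^4 + x^3 - 6x^2 + 12x - 8
image of x^4: (4/5)x^5 + x^4 - 8x^3 + 24x^2 - 32x + 16
each image's coordinates form column j of the matrix


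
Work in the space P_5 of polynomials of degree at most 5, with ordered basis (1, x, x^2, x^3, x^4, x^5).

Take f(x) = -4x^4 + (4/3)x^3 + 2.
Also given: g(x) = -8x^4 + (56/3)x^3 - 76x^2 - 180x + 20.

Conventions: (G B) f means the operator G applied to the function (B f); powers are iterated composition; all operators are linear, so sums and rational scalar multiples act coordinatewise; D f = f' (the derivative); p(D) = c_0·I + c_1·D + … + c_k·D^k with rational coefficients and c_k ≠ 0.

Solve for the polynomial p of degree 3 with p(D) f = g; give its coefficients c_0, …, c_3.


D^0 f = -4x^4 + (4/3)x^3 + 2
D^1 f = -16x^3 + 4x^2
D^2 f = -48x^2 + 8x
D^3 f = -96x + 8
matching coefficients of g against c_0 f + c_1 Df + … from the top degree down determines the c_i
solution: c_0 = 2, c_1 = -1, c_2 = 3/2, c_3 = 2

p(D) = 2·I − D + (3/2)·D^2 + 2·D^3, i.e. c_0 = 2, c_1 = -1, c_2 = 3/2, c_3 = 2


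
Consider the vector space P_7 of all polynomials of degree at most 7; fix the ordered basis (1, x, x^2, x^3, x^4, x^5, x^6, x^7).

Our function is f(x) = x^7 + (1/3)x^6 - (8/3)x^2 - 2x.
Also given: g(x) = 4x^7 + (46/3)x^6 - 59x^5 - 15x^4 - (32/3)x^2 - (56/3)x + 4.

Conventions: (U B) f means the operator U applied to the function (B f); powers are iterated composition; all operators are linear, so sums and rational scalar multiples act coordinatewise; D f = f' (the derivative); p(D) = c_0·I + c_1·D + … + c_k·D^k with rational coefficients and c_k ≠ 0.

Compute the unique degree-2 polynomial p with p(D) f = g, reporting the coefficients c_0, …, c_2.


p(D) = 4·I + 2·D − (3/2)·D^2, i.e. c_0 = 4, c_1 = 2, c_2 = -3/2

D^0 f = x^7 + (1/3)x^6 - (8/3)x^2 - 2x
D^1 f = 7x^6 + 2x^5 - (16/3)x - 2
D^2 f = 42x^5 + 10x^4 - 16/3
matching coefficients of g against c_0 f + c_1 Df + … from the top degree down determines the c_i
solution: c_0 = 4, c_1 = 2, c_2 = -3/2


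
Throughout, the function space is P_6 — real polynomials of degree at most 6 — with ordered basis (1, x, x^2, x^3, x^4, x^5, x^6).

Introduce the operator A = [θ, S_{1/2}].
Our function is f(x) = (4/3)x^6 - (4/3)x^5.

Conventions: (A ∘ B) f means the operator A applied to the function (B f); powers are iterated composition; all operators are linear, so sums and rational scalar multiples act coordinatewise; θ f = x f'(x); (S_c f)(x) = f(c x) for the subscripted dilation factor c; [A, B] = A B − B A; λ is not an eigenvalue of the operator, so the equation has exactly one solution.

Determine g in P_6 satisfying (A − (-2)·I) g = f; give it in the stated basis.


the image equals g(x) = (2/3)x^6 - (2/3)x^5

write g with unknown coordinates in the stated basis and equate coefficients in (A − (-2)·I) g = f
solving from the highest basis element down gives g = (2/3)x^6 - (2/3)x^5
check: A g = 0
so A g − (-2)·g = (4/3)x^6 - (4/3)x^5 = f ✓


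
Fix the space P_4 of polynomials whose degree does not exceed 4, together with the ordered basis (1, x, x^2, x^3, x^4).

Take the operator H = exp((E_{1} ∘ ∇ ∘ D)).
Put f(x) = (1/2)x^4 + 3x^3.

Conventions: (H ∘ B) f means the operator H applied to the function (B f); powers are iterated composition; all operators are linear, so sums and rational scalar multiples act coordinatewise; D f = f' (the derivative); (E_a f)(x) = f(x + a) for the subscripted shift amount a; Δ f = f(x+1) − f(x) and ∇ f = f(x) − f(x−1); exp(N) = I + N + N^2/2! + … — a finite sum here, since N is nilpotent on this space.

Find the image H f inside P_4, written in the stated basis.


order-1 term: 6x^2 + 24x + 11
order-2 term: 6
the series for exp((E_{1} ∘ ∇ ∘ D)) f terminates at order 2
exp((E_{1} ∘ ∇ ∘ D)) f = (1/2)x^4 + 3x^3 + 6x^2 + 24x + 17

the image equals g(x) = (1/2)x^4 + 3x^3 + 6x^2 + 24x + 17


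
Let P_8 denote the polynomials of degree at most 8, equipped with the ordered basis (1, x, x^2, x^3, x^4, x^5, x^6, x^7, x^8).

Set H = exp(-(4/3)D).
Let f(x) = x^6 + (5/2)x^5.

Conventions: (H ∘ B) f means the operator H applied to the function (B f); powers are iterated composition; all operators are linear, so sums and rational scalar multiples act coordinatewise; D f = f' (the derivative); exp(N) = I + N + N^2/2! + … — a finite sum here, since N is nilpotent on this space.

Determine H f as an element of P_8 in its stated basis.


order-1 term: -8x^5 - (50/3)x^4
order-2 term: (80/3)x^4 + (400/9)x^3
order-3 term: -(1280/27)x^3 - (1600/27)x^2
order-4 term: (1280/27)x^2 + (3200/81)x
order-5 term: -(2048/81)x - 2560/243
order-6 term: 4096/729
the series for exp(-(4/3)D) f terminates at order 6
exp(-(4/3)D) f = x^6 - (11/2)x^5 + 10x^4 - (80/27)x^3 - (320/27)x^2 + (128/9)x - 3584/729

the result is g(x) = x^6 - (11/2)x^5 + 10x^4 - (80/27)x^3 - (320/27)x^2 + (128/9)x - 3584/729


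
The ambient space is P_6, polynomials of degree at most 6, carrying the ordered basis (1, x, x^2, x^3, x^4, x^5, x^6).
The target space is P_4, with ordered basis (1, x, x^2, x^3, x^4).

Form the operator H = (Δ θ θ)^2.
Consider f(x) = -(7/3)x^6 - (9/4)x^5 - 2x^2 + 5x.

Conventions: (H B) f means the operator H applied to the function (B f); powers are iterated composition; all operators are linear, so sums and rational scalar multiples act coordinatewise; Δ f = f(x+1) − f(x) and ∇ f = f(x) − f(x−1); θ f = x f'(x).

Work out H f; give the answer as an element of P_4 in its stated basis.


the image equals g(x) = -63000x^4 - 224640x^3 - (669015/2)x^2 - (473535/2)x - 262135/4

θ f = -14x^6 - (45/4)x^5 - 4x^2 + 5x
θ θ f = -84x^6 - (225/4)x^5 - 8x^2 + 5x
Δ θ θ f = -504x^5 - (6165/4)x^4 - (4485/2)x^3 - (3645/2)x^2 - (3205/4)x - 573/4
θ (Δ θ θ) f = -2520x^5 - 6165x^4 - (13455/2)x^3 - 3645x^2 - (3205/4)x
θ θ (Δ θ θ) f = -12600x^5 - 24660x^4 - (40365/2)x^3 - 7290x^2 - (3205/4)x
Δ θ θ (Δ θ θ) f = -63000x^4 - 224640x^3 - (669015/2)x^2 - (473535/2)x - 262135/4


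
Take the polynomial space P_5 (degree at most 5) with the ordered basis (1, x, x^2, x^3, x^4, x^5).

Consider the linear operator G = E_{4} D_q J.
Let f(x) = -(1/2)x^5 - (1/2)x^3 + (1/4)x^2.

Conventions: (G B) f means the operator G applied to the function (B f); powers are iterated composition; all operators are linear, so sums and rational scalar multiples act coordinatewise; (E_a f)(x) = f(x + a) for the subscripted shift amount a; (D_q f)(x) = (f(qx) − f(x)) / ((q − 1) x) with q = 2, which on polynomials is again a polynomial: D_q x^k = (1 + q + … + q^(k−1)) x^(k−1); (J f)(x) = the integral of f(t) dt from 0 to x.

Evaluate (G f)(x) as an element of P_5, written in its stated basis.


the image equals g(x) = -(21/4)x^5 - 105x^4 - (6735/8)x^3 - (40583/12)x^2 - (20416/3)x - 16460/3

J f = -(1/12)x^6 - (1/8)x^4 + (1/12)x^3
D_q J f = -(21/4)x^5 - (15/8)x^3 + (7/12)x^2
E_{4} (D_q J) f = -(21/4)x^5 - 105x^4 - (6735/8)x^3 - (40583/12)x^2 - (20416/3)x - 16460/3


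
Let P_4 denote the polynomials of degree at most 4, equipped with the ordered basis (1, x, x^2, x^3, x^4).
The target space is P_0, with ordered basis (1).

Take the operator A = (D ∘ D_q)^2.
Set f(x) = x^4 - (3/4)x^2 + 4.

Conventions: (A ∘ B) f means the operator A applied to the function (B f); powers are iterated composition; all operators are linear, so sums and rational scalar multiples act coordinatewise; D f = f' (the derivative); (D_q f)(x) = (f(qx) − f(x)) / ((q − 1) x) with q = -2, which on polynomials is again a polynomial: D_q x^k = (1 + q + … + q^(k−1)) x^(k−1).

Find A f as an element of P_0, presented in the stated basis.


g(x) = 15

D_q f = -5x^3 + (3/4)x
D D_q f = -15x^2 + 3/4
D_q (D ∘ D_q) f = 15x
D D_q (D ∘ D_q) f = 15


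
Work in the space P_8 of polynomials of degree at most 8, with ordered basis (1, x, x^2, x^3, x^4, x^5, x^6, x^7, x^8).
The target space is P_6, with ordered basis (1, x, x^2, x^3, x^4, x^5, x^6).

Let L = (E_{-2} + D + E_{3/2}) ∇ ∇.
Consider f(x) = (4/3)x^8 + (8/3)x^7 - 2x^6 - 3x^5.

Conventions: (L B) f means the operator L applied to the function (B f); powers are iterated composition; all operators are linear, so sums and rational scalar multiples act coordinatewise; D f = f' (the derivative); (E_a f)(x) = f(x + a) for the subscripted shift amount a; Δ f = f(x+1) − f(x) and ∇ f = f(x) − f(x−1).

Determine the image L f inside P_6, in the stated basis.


∇ f = (32/3)x^7 - (56/3)x^6 + (20/3)x^5 + 15x^4 - (86/3)x^3 + (56/3)x^2 - 5x + 1/3
∇ ∇ f = (224/3)x^6 - 336x^5 + (2060/3)x^4 - (2260/3)x^3 + (1184/3)x^2 - (110/3)x - 94/3
E_{-2} (∇ ∇) f = (224/3)x^6 - 1232x^5 + (25580/3)x^4 - (94900/3)x^3 + (198584/3)x^2 - (221534/3)x + 102494/3
D (∇ ∇) f = 448x^5 - 1680x^4 + (8240/3)x^3 - 2260x^2 + (2368/3)x - 110/3
E_{3/2} (∇ ∇) f = (224/3)x^6 + 336x^5 + (2060/3)x^4 + (2540/3)x^3 + (1814/3)x^2 + (688/3)x + 413/12
(E_{-2} + D + E_{3/2}) (∇ ∇) f = (448/3)x^6 - 448x^5 + (22600/3)x^4 - 28040x^3 + (193618/3)x^2 - 72826x + 409949/12

the result is g(x) = (448/3)x^6 - 448x^5 + (22600/3)x^4 - 28040x^3 + (193618/3)x^2 - 72826x + 409949/12


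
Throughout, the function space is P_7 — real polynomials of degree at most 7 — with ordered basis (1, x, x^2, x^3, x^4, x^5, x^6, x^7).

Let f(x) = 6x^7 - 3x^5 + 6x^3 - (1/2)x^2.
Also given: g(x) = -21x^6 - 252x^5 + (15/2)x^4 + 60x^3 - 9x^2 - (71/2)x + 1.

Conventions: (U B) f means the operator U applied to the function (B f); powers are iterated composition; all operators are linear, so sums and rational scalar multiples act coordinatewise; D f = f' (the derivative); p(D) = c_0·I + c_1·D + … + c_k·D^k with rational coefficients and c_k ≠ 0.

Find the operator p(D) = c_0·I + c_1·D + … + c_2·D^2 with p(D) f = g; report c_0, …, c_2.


D^0 f = 6x^7 - 3x^5 + 6x^3 - (1/2)x^2
D^1 f = 42x^6 - 15x^4 + 18x^2 - x
D^2 f = 252x^5 - 60x^3 + 36x - 1
matching coefficients of g against c_0 f + c_1 Df + … from the top degree down determines the c_i
solution: c_0 = 0, c_1 = -1/2, c_2 = -1

p(D) = -(1/2)·D − D^2, i.e. c_0 = 0, c_1 = -1/2, c_2 = -1


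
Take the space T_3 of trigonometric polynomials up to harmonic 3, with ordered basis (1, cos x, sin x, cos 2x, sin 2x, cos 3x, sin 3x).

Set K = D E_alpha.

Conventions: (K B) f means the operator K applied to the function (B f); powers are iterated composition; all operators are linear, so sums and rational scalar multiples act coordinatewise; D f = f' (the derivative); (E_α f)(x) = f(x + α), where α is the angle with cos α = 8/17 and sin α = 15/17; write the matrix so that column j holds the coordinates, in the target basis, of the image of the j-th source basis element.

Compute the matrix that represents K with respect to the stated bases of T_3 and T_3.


the matrix is [[0, 0, 0, 0, 0, 0, 0]; [0, -15/17, 8/17, 0, 0, 0, 0]; [0, -8/17, -15/17, 0, 0, 0, 0]; [0, 0, 0, -480/289, -322/289, 0, 0]; [0, 0, 0, 322/289, -480/289, 0, 0]; [0, 0, 0, 0, 0, 1485/4913, -14664/4913]; [0, 0, 0, 0, 0, 14664/4913, 1485/4913]] (rows listed top to bottom)

image of 1: 0
image of cos x: -(15/17)cos x - (8/17)sin x
image of sin x: (8/17)cos x - (15/17)sin x
image of cos 2x: -(480/289)cos 2x + (322/289)sin 2x
image of sin 2x: -(322/289)cos 2x - (480/289)sin 2x
image of cos 3x: (1485/4913)cos 3x + (14664/4913)sin 3x
image of sin 3x: -(14664/4913)cos 3x + (1485/4913)sin 3x
each image's coordinates form column j of the matrix


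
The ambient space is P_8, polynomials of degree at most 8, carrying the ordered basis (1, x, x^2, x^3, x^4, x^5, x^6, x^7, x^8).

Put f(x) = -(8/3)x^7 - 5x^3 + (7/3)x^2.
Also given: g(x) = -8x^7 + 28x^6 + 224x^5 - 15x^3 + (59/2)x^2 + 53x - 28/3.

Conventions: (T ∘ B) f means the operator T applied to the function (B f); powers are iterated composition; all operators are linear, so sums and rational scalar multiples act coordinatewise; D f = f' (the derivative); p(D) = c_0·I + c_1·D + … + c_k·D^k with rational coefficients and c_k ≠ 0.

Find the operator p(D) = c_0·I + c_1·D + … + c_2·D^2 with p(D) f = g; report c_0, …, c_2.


D^0 f = -(8/3)x^7 - 5x^3 + (7/3)x^2
D^1 f = -(56/3)x^6 - 15x^2 + (14/3)x
D^2 f = -112x^5 - 30x + 14/3
matching coefficients of g against c_0 f + c_1 Df + … from the top degree down determines the c_i
solution: c_0 = 3, c_1 = -3/2, c_2 = -2

c_0 = 3, c_1 = -3/2, c_2 = -2


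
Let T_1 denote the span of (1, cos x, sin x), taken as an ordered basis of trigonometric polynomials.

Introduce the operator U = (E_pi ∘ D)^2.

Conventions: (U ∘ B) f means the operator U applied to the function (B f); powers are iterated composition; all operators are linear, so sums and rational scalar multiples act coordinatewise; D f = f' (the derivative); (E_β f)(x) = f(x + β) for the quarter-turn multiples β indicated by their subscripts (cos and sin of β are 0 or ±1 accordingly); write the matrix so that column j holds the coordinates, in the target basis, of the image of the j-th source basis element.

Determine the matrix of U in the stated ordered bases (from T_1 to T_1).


image of 1: 0
image of cos x: -cos x
image of sin x: -sin x
each image's coordinates form column j of the matrix

the matrix is [[0, 0, 0]; [0, -1, 0]; [0, 0, -1]] (rows listed top to bottom)


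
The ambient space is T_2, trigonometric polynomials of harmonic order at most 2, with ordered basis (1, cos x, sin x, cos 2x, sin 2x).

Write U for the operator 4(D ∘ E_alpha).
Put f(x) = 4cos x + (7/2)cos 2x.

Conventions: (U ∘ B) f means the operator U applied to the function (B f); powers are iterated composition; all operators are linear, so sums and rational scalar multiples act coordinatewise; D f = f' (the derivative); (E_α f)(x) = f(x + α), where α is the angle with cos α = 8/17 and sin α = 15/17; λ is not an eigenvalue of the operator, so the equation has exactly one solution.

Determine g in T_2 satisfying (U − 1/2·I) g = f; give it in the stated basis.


the image equals g(x) = -(1096/1345)cos x + (512/1345)sin x - (28903/81953)cos 2x - (18032/81953)sin 2x

write g with unknown coordinates in the stated basis and equate coefficients in (U − 1/2·I) g = f
solving from the highest basis element down gives g = -(1096/1345)cos x + (512/1345)sin x - (28903/81953)cos 2x - (18032/81953)sin 2x
check: U g = (4832/1345)cos x + (256/1345)sin x + (272384/81953)cos 2x - (9016/81953)sin 2x
so U g − 1/2·g = 4cos x + (7/2)cos 2x = f ✓


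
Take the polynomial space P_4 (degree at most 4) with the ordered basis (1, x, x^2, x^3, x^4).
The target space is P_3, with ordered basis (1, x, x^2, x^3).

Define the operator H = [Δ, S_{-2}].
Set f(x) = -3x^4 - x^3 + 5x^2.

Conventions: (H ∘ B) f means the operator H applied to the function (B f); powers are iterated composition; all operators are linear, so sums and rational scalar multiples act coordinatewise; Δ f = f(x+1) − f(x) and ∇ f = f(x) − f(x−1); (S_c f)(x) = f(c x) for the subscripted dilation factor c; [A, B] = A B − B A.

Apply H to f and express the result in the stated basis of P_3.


the result is g(x) = -288x^3 - 180x^2 - 138x - 21

S_{-2} f = -48x^4 + 8x^3 + 20x^2
Δ S_{-2} f = -192x^3 - 264x^2 - 128x - 20
Δ f = -12x^3 - 21x^2 - 5x + 1
S_{-2} Δ f = 96x^3 - 84x^2 + 10x + 1
[Δ, S_{-2}] f = -288x^3 - 180x^2 - 138x - 21


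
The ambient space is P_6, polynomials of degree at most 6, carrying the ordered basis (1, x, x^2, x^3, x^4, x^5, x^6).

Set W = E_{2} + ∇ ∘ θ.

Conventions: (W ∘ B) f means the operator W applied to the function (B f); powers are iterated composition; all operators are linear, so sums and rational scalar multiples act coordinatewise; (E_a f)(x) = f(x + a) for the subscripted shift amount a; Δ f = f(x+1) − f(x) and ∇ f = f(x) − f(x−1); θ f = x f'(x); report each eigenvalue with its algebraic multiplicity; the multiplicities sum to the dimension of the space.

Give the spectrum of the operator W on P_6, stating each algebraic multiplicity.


λ = 1 (multiplicity 7)

image of 1: 1
image of x: x + 3
image of x^2: x^2 + 8x + 2
image of x^3: x^3 + 15x^2 + 3x + 11
image of x^4: x^4 + 24x^3 + 48x + 12
image of x^5: x^5 + 35x^4 - 10x^3 + 130x^2 + 55x + 37
image of x^6: x^6 + 48x^5 - 30x^4 + 280x^3 + 150x^2 + 228x + 58
the matrix is upper triangular; its diagonal is (1, 1, 1, 1, 1, 1, 1)
for a triangular matrix the eigenvalues are the diagonal entries, with algebraic multiplicity their repetition count


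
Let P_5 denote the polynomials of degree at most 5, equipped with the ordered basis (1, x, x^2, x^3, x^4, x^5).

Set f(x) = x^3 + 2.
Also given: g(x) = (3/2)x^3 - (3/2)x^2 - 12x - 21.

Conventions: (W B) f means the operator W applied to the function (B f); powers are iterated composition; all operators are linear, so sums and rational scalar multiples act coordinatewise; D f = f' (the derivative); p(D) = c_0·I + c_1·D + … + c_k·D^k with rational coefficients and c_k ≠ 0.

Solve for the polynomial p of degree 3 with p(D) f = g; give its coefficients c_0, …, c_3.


p(D) = (3/2)·I − (1/2)·D − 2·D^2 − 4·D^3, i.e. c_0 = 3/2, c_1 = -1/2, c_2 = -2, c_3 = -4

D^0 f = x^3 + 2
D^1 f = 3x^2
D^2 f = 6x
D^3 f = 6
matching coefficients of g against c_0 f + c_1 Df + … from the top degree down determines the c_i
solution: c_0 = 3/2, c_1 = -1/2, c_2 = -2, c_3 = -4


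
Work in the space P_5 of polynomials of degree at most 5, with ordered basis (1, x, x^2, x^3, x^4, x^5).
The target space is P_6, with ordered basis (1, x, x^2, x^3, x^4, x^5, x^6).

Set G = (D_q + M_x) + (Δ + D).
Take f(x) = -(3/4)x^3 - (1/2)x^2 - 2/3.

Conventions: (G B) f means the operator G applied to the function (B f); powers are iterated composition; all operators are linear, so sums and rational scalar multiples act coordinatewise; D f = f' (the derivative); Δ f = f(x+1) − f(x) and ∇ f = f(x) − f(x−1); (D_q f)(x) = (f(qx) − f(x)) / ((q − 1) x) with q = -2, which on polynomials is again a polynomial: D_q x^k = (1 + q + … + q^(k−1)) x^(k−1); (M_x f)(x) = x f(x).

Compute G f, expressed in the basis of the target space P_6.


D_q f = -(9/4)x^2 + (1/2)x
M_x f = -(3/4)x^4 - (1/2)x^3 - (2/3)x
(D_q + M_x) f = -(3/4)x^4 - (1/2)x^3 - (9/4)x^2 - (1/6)x
Δ f = -(9/4)x^2 - (13/4)x - 5/4
D f = -(9/4)x^2 - x
(Δ + D) f = -(9/2)x^2 - (17/4)x - 5/4
((D_q + M_x) + (Δ + D)) f = -(3/4)x^4 - (1/2)x^3 - (27/4)x^2 - (53/12)x - 5/4

the result is g(x) = -(3/4)x^4 - (1/2)x^3 - (27/4)x^2 - (53/12)x - 5/4


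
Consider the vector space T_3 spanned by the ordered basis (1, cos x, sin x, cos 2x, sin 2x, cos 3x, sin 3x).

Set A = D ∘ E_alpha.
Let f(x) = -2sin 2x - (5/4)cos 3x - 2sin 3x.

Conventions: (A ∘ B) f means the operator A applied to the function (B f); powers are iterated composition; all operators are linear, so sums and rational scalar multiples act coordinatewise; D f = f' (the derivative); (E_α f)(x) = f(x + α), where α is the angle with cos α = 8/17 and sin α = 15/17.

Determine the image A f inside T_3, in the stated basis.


the image equals g(x) = (644/289)cos 2x + (960/289)sin 2x + (109887/19652)cos 3x - (21300/4913)sin 3x

E_alpha f = -(480/289)cos 2x + (322/289)sin 2x + (7100/4913)cos 3x + (36629/19652)sin 3x
D E_alpha f = (644/289)cos 2x + (960/289)sin 2x + (109887/19652)cos 3x - (21300/4913)sin 3x


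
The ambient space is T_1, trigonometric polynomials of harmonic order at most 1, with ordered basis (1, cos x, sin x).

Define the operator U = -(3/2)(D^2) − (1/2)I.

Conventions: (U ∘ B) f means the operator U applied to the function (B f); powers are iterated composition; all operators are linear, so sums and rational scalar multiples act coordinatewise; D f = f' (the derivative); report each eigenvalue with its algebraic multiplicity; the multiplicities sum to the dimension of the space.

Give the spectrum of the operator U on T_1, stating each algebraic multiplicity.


λ = -1/2 (multiplicity 1), λ = 1 (multiplicity 2)

image of 1: -1/2
image of cos x: cos x
image of sin x: sin x
the matrix is diagonal; its diagonal is (-1/2, 1, 1)
for a triangular matrix the eigenvalues are the diagonal entries, with algebraic multiplicity their repetition count


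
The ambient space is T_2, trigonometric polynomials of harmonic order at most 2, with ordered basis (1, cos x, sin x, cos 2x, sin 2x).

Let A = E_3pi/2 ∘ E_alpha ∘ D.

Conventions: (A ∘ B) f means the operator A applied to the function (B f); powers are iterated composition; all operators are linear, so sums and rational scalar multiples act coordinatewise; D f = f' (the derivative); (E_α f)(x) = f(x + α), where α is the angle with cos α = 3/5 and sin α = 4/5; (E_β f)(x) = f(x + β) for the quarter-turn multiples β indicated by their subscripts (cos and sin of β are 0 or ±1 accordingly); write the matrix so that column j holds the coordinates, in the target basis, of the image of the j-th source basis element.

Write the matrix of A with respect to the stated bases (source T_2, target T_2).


the matrix is [[0, 0, 0, 0, 0]; [0, 3/5, 4/5, 0, 0]; [0, -4/5, 3/5, 0, 0]; [0, 0, 0, 48/25, 14/25]; [0, 0, 0, -14/25, 48/25]] (rows listed top to bottom)

image of 1: 0
image of cos x: (3/5)cos x - (4/5)sin x
image of sin x: (4/5)cos x + (3/5)sin x
image of cos 2x: (48/25)cos 2x - (14/25)sin 2x
image of sin 2x: (14/25)cos 2x + (48/25)sin 2x
each image's coordinates form column j of the matrix


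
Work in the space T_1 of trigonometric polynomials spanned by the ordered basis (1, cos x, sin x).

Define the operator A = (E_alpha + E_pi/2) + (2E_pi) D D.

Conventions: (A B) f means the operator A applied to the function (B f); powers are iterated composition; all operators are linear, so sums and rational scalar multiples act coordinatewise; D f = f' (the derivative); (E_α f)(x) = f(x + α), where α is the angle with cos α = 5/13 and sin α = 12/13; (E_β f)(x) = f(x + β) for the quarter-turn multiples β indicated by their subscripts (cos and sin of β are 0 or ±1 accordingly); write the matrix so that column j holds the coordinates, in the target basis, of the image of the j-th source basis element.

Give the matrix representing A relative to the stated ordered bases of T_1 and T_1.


image of 1: 2
image of cos x: (31/13)cos x - (25/13)sin x
image of sin x: (25/13)cos x + (31/13)sin x
each image's coordinates form column j of the matrix

the matrix is [[2, 0, 0]; [0, 31/13, 25/13]; [0, -25/13, 31/13]] (rows listed top to bottom)
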